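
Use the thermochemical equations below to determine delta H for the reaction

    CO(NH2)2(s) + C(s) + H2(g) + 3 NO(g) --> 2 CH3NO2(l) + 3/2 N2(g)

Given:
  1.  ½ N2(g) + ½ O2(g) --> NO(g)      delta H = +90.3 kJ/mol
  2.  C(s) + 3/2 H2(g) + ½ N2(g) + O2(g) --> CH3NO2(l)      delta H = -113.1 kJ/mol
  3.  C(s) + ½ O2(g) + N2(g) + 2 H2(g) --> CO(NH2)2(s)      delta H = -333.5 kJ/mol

eq. 1 reversed and × 3: (-3)·(+90.3) = -270.9 kJ/mol
eq. 2 × 2: (2)·(-113.1) = -226.2 kJ/mol
eq. 3 reversed: +333.5 kJ/mol
By Hess's law, delta H = (-3)·(+90.3) + (2)·(-113.1) + (-1)·(-333.5) = -163.6 kJ/mol

delta H = -163.6 kJ/mol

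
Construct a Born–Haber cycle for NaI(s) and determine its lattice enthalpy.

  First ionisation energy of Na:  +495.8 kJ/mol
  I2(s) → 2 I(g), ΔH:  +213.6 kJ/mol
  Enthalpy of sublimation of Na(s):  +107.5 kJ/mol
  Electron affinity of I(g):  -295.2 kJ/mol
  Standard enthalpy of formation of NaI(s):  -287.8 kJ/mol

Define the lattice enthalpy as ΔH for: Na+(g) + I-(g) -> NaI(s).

U = -702.7 kJ/mol

ΔHf° = 1·ΔHsub + 1·(ΣIE) + 1/2·D(I2) + 1·EA + U
-287.8 = 1·(+107.5) + 1·(+495.8) + 1/2·(+213.6) + 1·(-295.2) + U
U = -287.8 − (+414.9) = -702.7 kJ/mol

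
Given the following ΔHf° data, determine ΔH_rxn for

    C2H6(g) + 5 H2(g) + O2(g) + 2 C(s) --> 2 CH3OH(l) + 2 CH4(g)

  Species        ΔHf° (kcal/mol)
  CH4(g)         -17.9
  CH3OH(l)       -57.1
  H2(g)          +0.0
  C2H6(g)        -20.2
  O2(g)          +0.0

Products: 2·(-57.1) + 2·(-17.9) = -150.0
Reactants: 1·(-20.2) + 5·(+0.0) + 1·(+0.0) + 2·(+0.0) = -20.2
ΔH_rxn = (-150.0) − (-20.2) = -129.8 kcal/mol

ΔH_rxn = -129.8 kcal/mol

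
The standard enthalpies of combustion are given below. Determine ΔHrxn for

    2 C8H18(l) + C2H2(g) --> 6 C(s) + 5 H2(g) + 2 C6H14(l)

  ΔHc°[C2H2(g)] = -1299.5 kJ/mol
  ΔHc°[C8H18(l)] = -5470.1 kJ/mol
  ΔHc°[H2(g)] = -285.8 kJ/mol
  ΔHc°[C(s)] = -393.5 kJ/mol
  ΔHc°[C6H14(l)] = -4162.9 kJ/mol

Using ΔH = Σ nΔHc°(reactants) − Σ nΔHc°(products):
= [2·(-5470.1) + 1·(-1299.5)] − [6·(-393.5) + 5·(-285.8) + 2·(-4162.9)]
= -123.9 kJ/mol

ΔHrxn = -123.9 kJ/mol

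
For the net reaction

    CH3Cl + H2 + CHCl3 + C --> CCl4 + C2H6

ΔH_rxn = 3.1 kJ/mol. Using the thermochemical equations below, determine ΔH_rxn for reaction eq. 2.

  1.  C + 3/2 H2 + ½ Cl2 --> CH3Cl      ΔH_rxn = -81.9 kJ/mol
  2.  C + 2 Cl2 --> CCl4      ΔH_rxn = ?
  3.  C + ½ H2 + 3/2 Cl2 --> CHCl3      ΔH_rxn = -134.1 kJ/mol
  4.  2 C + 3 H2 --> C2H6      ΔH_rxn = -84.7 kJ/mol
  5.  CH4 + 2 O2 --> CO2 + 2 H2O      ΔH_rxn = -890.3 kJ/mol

ΔH_rxn = -128.2 kJ/mol

eq. 1 reversed (reverse to put CH3Cl on the reactant side): +81.9 kJ/mol
eq. 2 as written (CCl4 already on the product side): contributes x
eq. 3 reversed (reverse to put CHCl3 on the reactant side): +134.1 kJ/mol
eq. 4 as written (C2H6 already on the product side): -84.7 kJ/mol
eq. 5: not needed (CH4 appears nowhere else).
+3.1 = (+81.9) + (+134.1) + (-84.7) + x
x = (+3.1 − (+131.3)) / (1) = -128.2 kJ/mol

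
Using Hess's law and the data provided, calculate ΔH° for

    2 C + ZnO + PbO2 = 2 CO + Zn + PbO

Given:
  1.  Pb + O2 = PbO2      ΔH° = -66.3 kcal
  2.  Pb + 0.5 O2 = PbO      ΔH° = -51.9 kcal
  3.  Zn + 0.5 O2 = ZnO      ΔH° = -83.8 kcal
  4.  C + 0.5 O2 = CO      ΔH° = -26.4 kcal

eq. 1 reversed: +66.3 kcal
eq. 2 as written: -51.9 kcal
eq. 3 reversed: +83.8 kcal
eq. 4 × 2: (2)·(-26.4) = -52.8 kcal
Since enthalpy is a state function, ΔH° = (-1)·(-66.3) + (1)·(-51.9) + (-1)·(-83.8) + (2)·(-26.4) = 45.4 kcal

ΔH° = 45.4 kcal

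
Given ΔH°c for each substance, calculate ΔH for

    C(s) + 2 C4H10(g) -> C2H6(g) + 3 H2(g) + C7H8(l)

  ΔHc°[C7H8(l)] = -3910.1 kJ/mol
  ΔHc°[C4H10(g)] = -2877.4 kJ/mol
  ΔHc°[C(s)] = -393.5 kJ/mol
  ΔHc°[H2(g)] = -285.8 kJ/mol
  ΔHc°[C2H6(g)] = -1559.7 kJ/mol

Using ΔH = Σ nΔHc°(reactants) − Σ nΔHc°(products):
= [1·(-393.5) + 2·(-2877.4)] − [1·(-1559.7) + 3·(-285.8) + 1·(-3910.1)]
= 178.9 kJ/mol

ΔH = 178.9 kJ/mol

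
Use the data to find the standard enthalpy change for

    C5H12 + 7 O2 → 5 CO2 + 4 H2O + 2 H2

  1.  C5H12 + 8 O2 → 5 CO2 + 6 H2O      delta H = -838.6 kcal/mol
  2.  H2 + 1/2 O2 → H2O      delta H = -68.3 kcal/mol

delta H = -702.0 kcal/mol

eq. 1 as written (C5H12 already on the reactant side): -838.6 kcal/mol
eq. 2 reversed and × 2 (reverse to put H2 on the product side; ×2 to match 2 H2 in the target): (-2)·(-68.3) = +136.6 kcal/mol
delta H = (1)·(-838.6) + (-2)·(-68.3) = -702.0 kcal/mol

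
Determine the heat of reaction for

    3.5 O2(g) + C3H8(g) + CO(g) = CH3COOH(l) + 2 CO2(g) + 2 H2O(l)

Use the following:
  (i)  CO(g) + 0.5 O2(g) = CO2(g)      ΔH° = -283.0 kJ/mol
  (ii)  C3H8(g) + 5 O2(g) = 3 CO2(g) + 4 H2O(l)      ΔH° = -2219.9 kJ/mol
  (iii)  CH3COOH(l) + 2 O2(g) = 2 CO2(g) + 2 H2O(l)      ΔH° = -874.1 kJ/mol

ΔH° = -1628.8 kJ/mol

(i) as written (CO(g) already on the reactant side): -283.0 kJ/mol
(ii) as written (C3H8(g) already on the reactant side): -2219.9 kJ/mol
(iii) reversed (reverse to put CH3COOH(l) on the product side): +874.1 kJ/mol
Since enthalpy is a state function, ΔH° = (-283.0) + (-2219.9) + (+874.1) = -1628.8 kJ/mol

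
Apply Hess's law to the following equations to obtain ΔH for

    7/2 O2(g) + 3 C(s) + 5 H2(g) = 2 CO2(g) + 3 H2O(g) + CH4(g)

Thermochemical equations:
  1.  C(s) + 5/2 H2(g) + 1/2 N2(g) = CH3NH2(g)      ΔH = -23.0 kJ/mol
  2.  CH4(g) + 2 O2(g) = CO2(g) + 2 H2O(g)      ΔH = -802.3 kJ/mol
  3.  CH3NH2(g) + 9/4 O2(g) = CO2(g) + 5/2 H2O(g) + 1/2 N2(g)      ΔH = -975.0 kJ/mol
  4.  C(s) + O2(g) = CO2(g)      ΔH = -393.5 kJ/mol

eq. 1 × 2 (scale by 2 for the 5 H2(g)): (2)·(-23.0) = -46.0 kJ/mol
eq. 2 reversed (reverse to put CH4(g) on the product side): +802.3 kJ/mol
eq. 3 × 2: (2)·(-975.0) = -1950.0 kJ/mol
eq. 4 as written: -393.5 kJ/mol
ΔH = (-46.0) + (+802.3) + (-1950.0) + (-393.5) = -1587.2 kJ/mol

ΔH = -1587.2 kJ/mol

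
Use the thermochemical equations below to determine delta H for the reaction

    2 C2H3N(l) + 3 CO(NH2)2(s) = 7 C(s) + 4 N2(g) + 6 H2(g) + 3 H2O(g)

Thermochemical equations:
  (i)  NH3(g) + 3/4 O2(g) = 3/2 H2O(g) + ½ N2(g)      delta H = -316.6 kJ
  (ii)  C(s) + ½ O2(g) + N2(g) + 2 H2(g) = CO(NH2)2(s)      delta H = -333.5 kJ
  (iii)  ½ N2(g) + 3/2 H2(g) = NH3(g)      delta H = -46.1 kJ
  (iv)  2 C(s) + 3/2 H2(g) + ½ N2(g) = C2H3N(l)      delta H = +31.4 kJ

delta H = 212.3 kJ

(i) × 2 (×2 to match 3 H2O(g) in the target): (2)·(-316.6) = -633.2 kJ
(ii) reversed and × 3 (reverse to put CO(NH2)2(s) on the reactant side; scale by 3 for the 3 CO(NH2)2(s)): (-3)·(-333.5) = +1000.5 kJ
(iii) × 2: (2)·(-46.1) = -92.2 kJ
(iv) reversed and × 2 (reverse to put C2H3N(l) on the reactant side; scale by 2 for the 2 C2H3N(l)): (-2)·(+31.4) = -62.8 kJ
Since enthalpy is a state function, delta H = (-633.2) + (+1000.5) + (-92.2) + (-62.8) = 212.3 kJ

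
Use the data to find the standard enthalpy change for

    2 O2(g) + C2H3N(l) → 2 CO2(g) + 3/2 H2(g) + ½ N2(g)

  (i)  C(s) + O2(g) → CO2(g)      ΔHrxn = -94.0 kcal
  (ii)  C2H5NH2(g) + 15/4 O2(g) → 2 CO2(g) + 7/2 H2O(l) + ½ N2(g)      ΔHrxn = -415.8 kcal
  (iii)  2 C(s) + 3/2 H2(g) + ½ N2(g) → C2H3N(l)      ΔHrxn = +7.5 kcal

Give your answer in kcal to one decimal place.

ΔHrxn = -195.5 kcal

(i) × 2: (2)·(-94.0) = -188.0 kcal
(ii): not needed.
(iii) reversed: -7.5 kcal
ΔHrxn = (-188.0) + (-7.5) = -195.5 kcal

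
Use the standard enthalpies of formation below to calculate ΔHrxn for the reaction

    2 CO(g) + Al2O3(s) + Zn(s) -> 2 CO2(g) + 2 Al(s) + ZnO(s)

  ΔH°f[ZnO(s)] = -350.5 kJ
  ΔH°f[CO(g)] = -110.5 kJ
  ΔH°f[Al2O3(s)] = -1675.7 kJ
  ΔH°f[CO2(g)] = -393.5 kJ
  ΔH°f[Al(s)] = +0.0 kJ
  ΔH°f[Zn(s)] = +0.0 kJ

ΔH°rxn = Σ nΔHf°(products) − Σ nΔHf°(reactants).
Products: 2·(-393.5) + 2·(+0.0) + 1·(-350.5) = -1137.5
Reactants: 2·(-110.5) + 1·(-1675.7) + 1·(+0.0) = -1896.7
ΔHrxn = (-1137.5) − (-1896.7) = 759.2 kJ

ΔHrxn = 759.2 kJ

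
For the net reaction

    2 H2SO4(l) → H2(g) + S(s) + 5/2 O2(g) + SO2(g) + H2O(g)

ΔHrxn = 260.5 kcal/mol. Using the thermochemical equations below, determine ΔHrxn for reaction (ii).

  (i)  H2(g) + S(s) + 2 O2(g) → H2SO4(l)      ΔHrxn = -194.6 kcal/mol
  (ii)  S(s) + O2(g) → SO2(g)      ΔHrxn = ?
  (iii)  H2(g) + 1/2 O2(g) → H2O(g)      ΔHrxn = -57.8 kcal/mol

(i) reversed and × 2: (-2)·(-194.6) = +389.2 kcal/mol
(ii) as written: contributes x
(iii) as written: -57.8 kcal/mol
+260.5 = (+389.2) + (-57.8) + x
x = (+260.5 − (+331.4)) / (1) = -70.9 kcal/mol

ΔHrxn = -70.9 kcal/mol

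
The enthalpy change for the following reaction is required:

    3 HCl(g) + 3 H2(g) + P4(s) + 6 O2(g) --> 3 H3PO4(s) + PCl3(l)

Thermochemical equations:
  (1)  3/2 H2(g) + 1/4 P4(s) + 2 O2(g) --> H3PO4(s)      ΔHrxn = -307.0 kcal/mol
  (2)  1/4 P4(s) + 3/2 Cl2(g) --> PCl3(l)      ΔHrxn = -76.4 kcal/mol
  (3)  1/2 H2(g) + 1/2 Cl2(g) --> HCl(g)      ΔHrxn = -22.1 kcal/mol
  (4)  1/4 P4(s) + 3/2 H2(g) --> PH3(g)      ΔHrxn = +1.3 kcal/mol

(1) × 3: (3)·(-307.0) = -921.0 kcal/mol
(2) as written: -76.4 kcal/mol
(3) reversed and × 3: (-3)·(-22.1) = +66.3 kcal/mol
(4): not needed.
Since enthalpy is a state function, ΔHrxn = (-921.0) + (-76.4) + (+66.3) = -931.1 kcal/mol

ΔHrxn = -931.1 kcal/mol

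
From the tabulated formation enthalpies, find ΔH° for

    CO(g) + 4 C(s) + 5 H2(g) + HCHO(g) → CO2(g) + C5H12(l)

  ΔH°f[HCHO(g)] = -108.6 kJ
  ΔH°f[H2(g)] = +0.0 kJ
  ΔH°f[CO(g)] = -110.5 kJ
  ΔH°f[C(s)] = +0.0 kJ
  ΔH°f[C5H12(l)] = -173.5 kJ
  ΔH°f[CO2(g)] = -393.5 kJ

ΔH° = -347.9 kJ

ΔH°rxn = Σ nΔHf°(products) − Σ nΔHf°(reactants).
Products: 1·(-393.5) + 1·(-173.5) = -567.0
Reactants: 1·(-110.5) + 4·(+0.0) + 5·(+0.0) + 1·(-108.6) = -219.1
ΔH° = (-567.0) − (-219.1) = -347.9 kJ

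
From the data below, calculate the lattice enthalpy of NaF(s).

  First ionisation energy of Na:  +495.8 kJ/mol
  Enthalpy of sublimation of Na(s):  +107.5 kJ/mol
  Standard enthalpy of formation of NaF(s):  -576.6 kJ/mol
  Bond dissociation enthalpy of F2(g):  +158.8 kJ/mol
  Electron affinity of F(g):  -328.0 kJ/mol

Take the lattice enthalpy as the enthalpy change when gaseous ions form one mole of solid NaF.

ΔHf° = 1·ΔHsub + 1·(ΣIE) + 1/2·D(F2) + 1·EA + U
-576.6 = 1·(+107.5) + 1·(+495.8) + 1/2·(+158.8) + 1·(-328.0) + U
U = -576.6 − (+354.7) = -931.3 kJ/mol

U = -931.3 kJ/mol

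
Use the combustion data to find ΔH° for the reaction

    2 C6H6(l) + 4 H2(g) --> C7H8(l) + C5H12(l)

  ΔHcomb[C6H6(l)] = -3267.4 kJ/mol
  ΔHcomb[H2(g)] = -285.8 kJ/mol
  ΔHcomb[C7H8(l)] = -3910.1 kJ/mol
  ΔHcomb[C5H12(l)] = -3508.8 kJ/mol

Using ΔH = Σ nΔHc°(reactants) − Σ nΔHc°(products):
= [2·(-3267.4) + 4·(-285.8)] − [1·(-3910.1) + 1·(-3508.8)]
= -259.1 kJ/mol

ΔH° = -259.1 kJ/mol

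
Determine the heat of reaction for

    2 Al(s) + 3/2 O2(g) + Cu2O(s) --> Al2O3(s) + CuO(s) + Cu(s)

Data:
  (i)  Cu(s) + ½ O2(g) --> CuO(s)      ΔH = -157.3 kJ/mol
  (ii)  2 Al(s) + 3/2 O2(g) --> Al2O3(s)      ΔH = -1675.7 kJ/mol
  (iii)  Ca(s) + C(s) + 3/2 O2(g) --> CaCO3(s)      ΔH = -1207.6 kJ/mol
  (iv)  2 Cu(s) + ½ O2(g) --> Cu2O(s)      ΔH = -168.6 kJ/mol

ΔH = -1664.4 kJ/mol

(i) as written (CuO(s) already on the product side): -157.3 kJ/mol
(ii) as written (Al2O3(s) already on the product side): -1675.7 kJ/mol
(iii): not needed (Ca(s) appears nowhere else).
(iv) reversed (reverse to put Cu2O(s) on the reactant side): +168.6 kJ/mol
Combining the equations, ΔH = (1)·(-157.3) + (1)·(-1675.7) + (-1)·(-168.6) = -1664.4 kJ/mol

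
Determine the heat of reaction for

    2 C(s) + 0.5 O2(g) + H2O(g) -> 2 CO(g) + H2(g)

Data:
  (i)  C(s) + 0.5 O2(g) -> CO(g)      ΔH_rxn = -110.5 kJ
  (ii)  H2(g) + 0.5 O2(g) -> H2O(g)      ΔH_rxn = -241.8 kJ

(i) × 2: (2)·(-110.5) = -221.0 kJ
(ii) reversed: +241.8 kJ
ΔH_rxn = (-221.0) + (+241.8) = 20.8 kJ

ΔH_rxn = 20.8 kJ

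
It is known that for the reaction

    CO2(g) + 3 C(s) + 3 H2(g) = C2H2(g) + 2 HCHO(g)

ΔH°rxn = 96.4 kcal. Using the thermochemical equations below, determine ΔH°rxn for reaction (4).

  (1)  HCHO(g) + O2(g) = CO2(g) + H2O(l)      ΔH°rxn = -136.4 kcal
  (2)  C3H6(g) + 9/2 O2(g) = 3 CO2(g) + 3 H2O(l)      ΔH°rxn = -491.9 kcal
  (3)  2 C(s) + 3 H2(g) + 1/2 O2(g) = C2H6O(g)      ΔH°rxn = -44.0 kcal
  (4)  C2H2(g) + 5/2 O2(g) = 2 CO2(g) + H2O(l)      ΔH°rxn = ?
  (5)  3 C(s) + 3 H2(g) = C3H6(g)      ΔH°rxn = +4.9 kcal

ΔH°rxn = -310.6 kcal

(1) reversed and × 2: (-2)·(-136.4) = +272.8 kcal
(2) as written: -491.9 kcal
(3): not needed.
(4) reversed: contributes −x
(5) as written: +4.9 kcal
+96.4 = (+272.8) + (-491.9) + (+4.9) − x
x = (+96.4 − (-214.2)) / (-1) = -310.6 kcal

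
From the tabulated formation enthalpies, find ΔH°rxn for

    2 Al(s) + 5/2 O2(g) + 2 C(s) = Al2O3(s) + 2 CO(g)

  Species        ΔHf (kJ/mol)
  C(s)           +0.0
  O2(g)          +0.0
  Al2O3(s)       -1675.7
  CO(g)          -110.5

Products: 1·(-1675.7) + 2·(-110.5) = -1896.7
Reactants: 2·(+0.0) + 5/2·(+0.0) + 2·(+0.0) = +0.0
ΔH°rxn = (-1896.7) − (+0.0) = -1896.7 kJ/mol

ΔH°rxn = -1896.7 kJ/mol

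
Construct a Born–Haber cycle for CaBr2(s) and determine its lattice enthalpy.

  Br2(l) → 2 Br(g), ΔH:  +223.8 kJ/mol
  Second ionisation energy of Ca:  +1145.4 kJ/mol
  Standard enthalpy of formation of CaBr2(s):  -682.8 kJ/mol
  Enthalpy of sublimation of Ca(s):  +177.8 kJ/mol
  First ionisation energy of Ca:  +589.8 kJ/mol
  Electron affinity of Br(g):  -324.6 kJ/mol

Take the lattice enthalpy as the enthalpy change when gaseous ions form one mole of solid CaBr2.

ΔHf° = 1·ΔHsub + 1·(ΣIE) + 1·D(Br2) + 2·EA + U
-682.8 = 1·(+177.8) + 1·(+1735.2) + 1·(+223.8) + 2·(-324.6) + U
U = -682.8 − (+1487.6) = -2170.4 kJ/mol

U = -2170.4 kJ/mol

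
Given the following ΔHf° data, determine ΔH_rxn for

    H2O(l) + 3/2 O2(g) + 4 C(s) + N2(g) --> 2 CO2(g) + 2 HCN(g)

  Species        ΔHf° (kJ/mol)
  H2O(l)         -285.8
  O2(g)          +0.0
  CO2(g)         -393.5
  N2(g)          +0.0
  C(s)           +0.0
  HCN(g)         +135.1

ΔH_rxn = -231.0 kJ/mol

Products: 2·(-393.5) + 2·(+135.1) = -516.8
Reactants: 1·(-285.8) + 3/2·(+0.0) + 4·(+0.0) + 1·(+0.0) = -285.8
ΔH_rxn = (-516.8) − (-285.8) = -231.0 kJ/mol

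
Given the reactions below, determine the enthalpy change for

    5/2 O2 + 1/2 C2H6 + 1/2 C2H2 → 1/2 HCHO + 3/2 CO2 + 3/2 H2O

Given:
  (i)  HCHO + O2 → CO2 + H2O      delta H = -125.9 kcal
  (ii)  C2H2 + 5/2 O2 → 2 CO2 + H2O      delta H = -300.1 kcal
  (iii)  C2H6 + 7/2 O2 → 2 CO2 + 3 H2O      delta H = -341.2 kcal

delta H = -257.7 kcal

(i) reversed and × 1/2 (reverse to put HCHO on the product side; ×1/2 to match 1/2 HCHO in the target): (-1/2)·(-125.9) = +62.95 kcal
(ii) × 1/2 (scale by 1/2 for the 1/2 C2H2): (1/2)·(-300.1) = -150.05 kcal
(iii) × 1/2 (×1/2 to match 1/2 C2H6 in the target): (1/2)·(-341.2) = -170.6 kcal
delta H = (-1/2)·(-125.9) + (1/2)·(-300.1) + (1/2)·(-341.2) = -257.7 kcal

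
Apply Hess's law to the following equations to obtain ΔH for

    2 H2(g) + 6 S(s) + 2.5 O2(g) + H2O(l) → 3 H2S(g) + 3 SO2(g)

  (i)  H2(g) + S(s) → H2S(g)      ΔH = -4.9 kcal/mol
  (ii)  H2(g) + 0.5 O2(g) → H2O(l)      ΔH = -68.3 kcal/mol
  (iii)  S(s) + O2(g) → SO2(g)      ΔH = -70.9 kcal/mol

ΔH = -159.1 kcal/mol

(i) × 3 (scale by 3 for the 3 H2S(g)): (3)·(-4.9) = -14.7 kcal/mol
(ii) reversed (reverse to put H2O(l) on the reactant side): +68.3 kcal/mol
(iii) × 3 (×3 to match 3 SO2(g) in the target): (3)·(-70.9) = -212.7 kcal/mol
ΔH = (3)·(-4.9) + (-1)·(-68.3) + (3)·(-70.9) = -159.1 kcal/mol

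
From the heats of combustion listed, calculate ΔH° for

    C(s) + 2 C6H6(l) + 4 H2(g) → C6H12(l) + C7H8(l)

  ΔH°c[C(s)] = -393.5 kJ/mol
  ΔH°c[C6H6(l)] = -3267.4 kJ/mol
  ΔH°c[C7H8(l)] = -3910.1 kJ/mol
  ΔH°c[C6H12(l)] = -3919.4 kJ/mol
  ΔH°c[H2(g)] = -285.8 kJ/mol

ΔH° = -242.0 kJ/mol

Using ΔH = Σ nΔHc°(reactants) − Σ nΔHc°(products):
= [1·(-393.5) + 2·(-3267.4) + 4·(-285.8)] − [1·(-3919.4) + 1·(-3910.1)]
= -242.0 kJ/mol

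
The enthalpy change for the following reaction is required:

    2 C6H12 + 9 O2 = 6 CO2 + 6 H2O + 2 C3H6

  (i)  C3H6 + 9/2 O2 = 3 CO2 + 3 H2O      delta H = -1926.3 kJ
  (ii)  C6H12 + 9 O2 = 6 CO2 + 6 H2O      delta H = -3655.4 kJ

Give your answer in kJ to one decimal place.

(i) reversed and × 2 (C3H6 must end up as a product; scale by 2 for the 2 C3H6): (-2)·(-1926.3) = +3852.6 kJ
(ii) × 2 (scale by 2 for the 2 C6H12): (2)·(-3655.4) = -7310.8 kJ
delta H = (+3852.6) + (-7310.8) = -3458.2 kJ

delta H = -3458.2 kJ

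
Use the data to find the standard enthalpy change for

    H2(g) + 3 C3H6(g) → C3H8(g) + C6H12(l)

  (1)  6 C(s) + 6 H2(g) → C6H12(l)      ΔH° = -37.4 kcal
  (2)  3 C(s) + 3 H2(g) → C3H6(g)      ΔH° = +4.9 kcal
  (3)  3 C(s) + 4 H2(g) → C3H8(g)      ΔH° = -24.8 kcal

ΔH° = -76.9 kcal

(1) as written: -37.4 kcal
(2) reversed and × 3: (-3)·(+4.9) = -14.7 kcal
(3) as written: -24.8 kcal
ΔH° = (-37.4) + (-14.7) + (-24.8) = -76.9 kcal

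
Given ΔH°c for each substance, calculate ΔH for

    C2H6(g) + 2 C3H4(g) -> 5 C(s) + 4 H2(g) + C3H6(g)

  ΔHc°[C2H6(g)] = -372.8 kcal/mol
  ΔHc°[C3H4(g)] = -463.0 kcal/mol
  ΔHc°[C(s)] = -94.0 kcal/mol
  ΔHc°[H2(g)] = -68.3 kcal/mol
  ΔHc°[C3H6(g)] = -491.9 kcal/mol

Using ΔH = Σ nΔHc°(reactants) − Σ nΔHc°(products):
= [1·(-372.8) + 2·(-463.0)] − [5·(-94.0) + 4·(-68.3) + 1·(-491.9)]
= -63.7 kcal/mol

ΔH = -63.7 kcal/mol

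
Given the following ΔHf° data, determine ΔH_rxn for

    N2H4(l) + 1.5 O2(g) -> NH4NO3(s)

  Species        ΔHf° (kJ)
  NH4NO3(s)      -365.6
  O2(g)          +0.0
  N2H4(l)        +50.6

Products: 1·(-365.6) = -365.6
Reactants: 1·(+50.6) + 3/2·(+0.0) = +50.6
ΔH_rxn = (-365.6) − (+50.6) = -416.2 kJ

ΔH_rxn = -416.2 kJ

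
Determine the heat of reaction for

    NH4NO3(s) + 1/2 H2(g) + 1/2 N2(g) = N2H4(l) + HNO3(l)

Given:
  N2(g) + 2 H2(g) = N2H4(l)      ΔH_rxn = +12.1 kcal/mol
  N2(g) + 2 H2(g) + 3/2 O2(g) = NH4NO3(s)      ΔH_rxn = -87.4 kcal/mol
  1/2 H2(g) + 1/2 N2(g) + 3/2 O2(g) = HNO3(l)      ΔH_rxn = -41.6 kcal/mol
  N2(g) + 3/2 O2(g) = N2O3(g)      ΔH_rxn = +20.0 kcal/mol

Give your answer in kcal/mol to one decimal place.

ΔH_rxn = 57.9 kcal/mol

equation 1 as written (N2H4(l) already on the product side): +12.1 kcal/mol
equation 2 reversed (reverse to put NH4NO3(s) on the reactant side): +87.4 kcal/mol
equation 3 as written (HNO3(l) already on the product side): -41.6 kcal/mol
equation 4: not needed (N2O3(g) appears nowhere else).
ΔH_rxn = (1)·(+12.1) + (-1)·(-87.4) + (1)·(-41.6) = 57.9 kcal/mol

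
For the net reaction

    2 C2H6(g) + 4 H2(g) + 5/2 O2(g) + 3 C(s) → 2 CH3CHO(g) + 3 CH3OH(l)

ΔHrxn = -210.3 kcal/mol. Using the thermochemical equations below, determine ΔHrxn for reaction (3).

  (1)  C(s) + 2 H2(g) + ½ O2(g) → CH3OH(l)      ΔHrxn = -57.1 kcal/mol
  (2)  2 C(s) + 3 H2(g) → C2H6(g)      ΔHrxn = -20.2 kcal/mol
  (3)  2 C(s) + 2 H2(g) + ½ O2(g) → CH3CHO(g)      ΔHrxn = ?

(1) × 3 (×3 to match 3 CH3OH(l) in the target): (3)·(-57.1) = -171.3 kcal/mol
(2) reversed and × 2 (reverse to put C2H6(g) on the reactant side; ×2 to match 2 C2H6(g) in the target): (-2)·(-20.2) = +40.4 kcal/mol
(3) × 2 (scale by 2 for the 2 CH3CHO(g)): contributes 2·x
-210.3 = (-171.3) + (+40.4) + 2·x
x = (-210.3 − (-130.9)) / (2) = -39.7 kcal/mol

ΔHrxn = -39.7 kcal/mol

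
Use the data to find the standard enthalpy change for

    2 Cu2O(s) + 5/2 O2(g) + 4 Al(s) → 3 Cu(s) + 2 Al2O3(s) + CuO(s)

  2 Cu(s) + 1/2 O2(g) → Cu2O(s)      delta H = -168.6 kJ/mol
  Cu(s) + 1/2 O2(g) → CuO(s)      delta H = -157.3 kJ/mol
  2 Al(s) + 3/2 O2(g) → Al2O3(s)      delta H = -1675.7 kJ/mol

equation 1 reversed and × 2: (-2)·(-168.6) = +337.2 kJ/mol
equation 2 as written: -157.3 kJ/mol
equation 3 × 2: (2)·(-1675.7) = -3351.4 kJ/mol
Summing the manipulated equations, delta H = (+337.2) + (-157.3) + (-3351.4) = -3171.5 kJ/mol

delta H = -3171.5 kJ/mol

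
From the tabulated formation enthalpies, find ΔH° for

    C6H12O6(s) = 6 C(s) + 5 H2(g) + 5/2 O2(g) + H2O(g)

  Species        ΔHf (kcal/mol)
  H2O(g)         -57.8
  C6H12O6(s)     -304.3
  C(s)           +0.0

ΔH° = 246.5 kcal/mol

ΔH°rxn = Σ nΔHf°(products) − Σ nΔHf°(reactants).
Products: 6·(+0.0) + 5·(+0.0) + 5/2·(+0.0) + 1·(-57.8) = -57.8
Reactants: 1·(-304.3) = -304.3
ΔH° = (-57.8) − (-304.3) = 246.5 kcal/mol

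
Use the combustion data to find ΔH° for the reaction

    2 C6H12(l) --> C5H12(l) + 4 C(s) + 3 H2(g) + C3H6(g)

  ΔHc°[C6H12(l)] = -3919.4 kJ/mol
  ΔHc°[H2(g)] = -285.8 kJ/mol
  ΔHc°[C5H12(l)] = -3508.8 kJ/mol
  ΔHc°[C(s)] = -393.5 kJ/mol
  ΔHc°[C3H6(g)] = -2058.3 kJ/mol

With combustion enthalpies, reactants minus products:
= [2·(-3919.4)] − [1·(-3508.8) + 4·(-393.5) + 3·(-285.8) + 1·(-2058.3)]
= 159.7 kJ/mol

ΔH° = 159.7 kJ/mol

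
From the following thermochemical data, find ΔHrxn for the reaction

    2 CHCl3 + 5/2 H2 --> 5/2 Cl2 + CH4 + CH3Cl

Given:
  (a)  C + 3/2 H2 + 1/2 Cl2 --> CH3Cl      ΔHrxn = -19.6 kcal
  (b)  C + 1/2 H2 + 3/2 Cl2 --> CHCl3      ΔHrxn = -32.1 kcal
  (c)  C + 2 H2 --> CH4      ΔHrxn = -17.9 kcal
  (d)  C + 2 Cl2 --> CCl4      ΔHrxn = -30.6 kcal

ΔHrxn = 26.7 kcal

(a) as written (CH3Cl already on the product side): -19.6 kcal
(b) reversed and × 2 (CHCl3 must end up as a reactant; ×2 to match 2 CHCl3 in the target): (-2)·(-32.1) = +64.2 kcal
(c) as written (CH4 already on the product side): -17.9 kcal
(d): not needed (CCl4 appears nowhere else).
Summing the manipulated equations, ΔHrxn = (1)·(-19.6) + (-2)·(-32.1) + (1)·(-17.9) = 26.7 kcal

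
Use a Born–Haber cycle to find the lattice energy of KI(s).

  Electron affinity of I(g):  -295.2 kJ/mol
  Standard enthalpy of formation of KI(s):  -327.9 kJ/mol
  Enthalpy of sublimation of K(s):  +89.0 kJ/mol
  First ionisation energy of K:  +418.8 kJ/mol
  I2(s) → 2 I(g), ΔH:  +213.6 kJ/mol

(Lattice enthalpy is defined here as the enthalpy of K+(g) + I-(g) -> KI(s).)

U = -647.3 kJ/mol

ΔHf° = 1·ΔHsub + 1·(ΣIE) + 1/2·D(I2) + 1·EA + U
-327.9 = 1·(+89.0) + 1·(+418.8) + 1/2·(+213.6) + 1·(-295.2) + U
U = -327.9 − (+319.4) = -647.3 kJ/mol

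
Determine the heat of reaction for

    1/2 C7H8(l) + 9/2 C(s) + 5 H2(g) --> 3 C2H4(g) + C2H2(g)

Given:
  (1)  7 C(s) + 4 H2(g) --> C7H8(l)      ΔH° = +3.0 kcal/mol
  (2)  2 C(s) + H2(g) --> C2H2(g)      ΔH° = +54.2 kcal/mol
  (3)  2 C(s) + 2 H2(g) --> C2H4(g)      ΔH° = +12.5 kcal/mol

(1) reversed and × 1/2: (-1/2)·(+3.0) = -1.5 kcal/mol
(2) as written: +54.2 kcal/mol
(3) × 3: (3)·(+12.5) = +37.5 kcal/mol
Since enthalpy is a state function, ΔH° = (-1/2)·(+3.0) + (1)·(+54.2) + (3)·(+12.5) = 90.2 kcal/mol

ΔH° = 90.2 kcal/mol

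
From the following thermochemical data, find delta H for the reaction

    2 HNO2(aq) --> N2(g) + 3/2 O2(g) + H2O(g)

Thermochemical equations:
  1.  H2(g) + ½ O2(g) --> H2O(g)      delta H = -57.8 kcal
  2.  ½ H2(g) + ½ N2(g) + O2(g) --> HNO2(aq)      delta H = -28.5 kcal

delta H = -0.8 kcal

eq. 1 as written (H2O(g) already on the product side): -57.8 kcal
eq. 2 reversed and × 2 (HNO2(aq) must end up as a reactant; ×2 to match 2 HNO2(aq) in the target): (-2)·(-28.5) = +57.0 kcal
delta H = (1)·(-57.8) + (-2)·(-28.5) = -0.8 kcal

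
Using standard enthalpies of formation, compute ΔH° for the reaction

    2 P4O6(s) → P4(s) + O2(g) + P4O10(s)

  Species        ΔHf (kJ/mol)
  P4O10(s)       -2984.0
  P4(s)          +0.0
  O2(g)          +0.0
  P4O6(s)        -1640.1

ΔH° = 296.2 kJ/mol

Products: 1·(+0.0) + 1·(+0.0) + 1·(-2984.0) = -2984.0
Reactants: 2·(-1640.1) = -3280.2
ΔH° = (-2984.0) − (-3280.2) = 296.2 kJ/mol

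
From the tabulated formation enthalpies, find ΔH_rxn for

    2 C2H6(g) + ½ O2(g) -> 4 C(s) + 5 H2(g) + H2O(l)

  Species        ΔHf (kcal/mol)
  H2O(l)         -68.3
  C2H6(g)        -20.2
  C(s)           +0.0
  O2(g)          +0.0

ΔH_rxn = -27.9 kcal/mol

ΔH°rxn = Σ nΔHf°(products) − Σ nΔHf°(reactants).
Products: 4·(+0.0) + 5·(+0.0) + 1·(-68.3) = -68.3
Reactants: 2·(-20.2) + 1/2·(+0.0) = -40.4
ΔH_rxn = (-68.3) − (-40.4) = -27.9 kcal/mol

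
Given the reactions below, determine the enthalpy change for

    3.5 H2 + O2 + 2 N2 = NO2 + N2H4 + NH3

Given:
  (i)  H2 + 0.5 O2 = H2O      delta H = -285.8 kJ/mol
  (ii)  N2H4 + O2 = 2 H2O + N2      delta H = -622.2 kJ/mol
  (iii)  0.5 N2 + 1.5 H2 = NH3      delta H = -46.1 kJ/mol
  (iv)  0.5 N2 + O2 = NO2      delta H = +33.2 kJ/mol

delta H = 37.7 kJ/mol

(i) × 2: (2)·(-285.8) = -571.6 kJ/mol
(ii) reversed: +622.2 kJ/mol
(iii) as written: -46.1 kJ/mol
(iv) as written: +33.2 kJ/mol
delta H = (2)·(-285.8) + (-1)·(-622.2) + (1)·(-46.1) + (1)·(+33.2) = 37.7 kJ/mol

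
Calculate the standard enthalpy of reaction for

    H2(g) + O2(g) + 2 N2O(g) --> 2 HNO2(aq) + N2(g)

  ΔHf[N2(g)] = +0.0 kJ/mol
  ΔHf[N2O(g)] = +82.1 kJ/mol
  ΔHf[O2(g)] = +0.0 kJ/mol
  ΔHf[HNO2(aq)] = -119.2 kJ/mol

Products: 2·(-119.2) + 1·(+0.0) = -238.4
Reactants: 1·(+0.0) + 1·(+0.0) + 2·(+82.1) = +164.2
ΔH° = (-238.4) − (+164.2) = -402.6 kJ/mol

ΔH° = -402.6 kJ/mol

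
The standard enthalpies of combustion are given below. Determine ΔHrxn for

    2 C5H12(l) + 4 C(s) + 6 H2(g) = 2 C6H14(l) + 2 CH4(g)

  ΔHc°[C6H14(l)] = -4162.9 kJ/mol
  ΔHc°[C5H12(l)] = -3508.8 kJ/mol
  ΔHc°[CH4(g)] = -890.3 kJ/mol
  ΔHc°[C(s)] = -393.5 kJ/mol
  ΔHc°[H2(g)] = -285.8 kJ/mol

Using ΔH = Σ nΔHc°(reactants) − Σ nΔHc°(products):
= [2·(-3508.8) + 4·(-393.5) + 6·(-285.8)] − [2·(-4162.9) + 2·(-890.3)]
= -200.0 kJ/mol

ΔHrxn = -200.0 kJ/mol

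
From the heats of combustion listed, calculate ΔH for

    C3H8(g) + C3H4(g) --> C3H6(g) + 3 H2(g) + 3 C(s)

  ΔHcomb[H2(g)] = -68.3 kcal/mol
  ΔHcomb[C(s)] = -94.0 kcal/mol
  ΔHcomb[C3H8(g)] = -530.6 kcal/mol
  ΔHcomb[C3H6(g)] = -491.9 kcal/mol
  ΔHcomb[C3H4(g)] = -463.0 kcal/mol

ΔH = -14.8 kcal/mol

Using ΔH = Σ nΔHc°(reactants) − Σ nΔHc°(products):
= [1·(-530.6) + 1·(-463.0)] − [1·(-491.9) + 3·(-68.3) + 3·(-94.0)]
= -14.8 kcal/mol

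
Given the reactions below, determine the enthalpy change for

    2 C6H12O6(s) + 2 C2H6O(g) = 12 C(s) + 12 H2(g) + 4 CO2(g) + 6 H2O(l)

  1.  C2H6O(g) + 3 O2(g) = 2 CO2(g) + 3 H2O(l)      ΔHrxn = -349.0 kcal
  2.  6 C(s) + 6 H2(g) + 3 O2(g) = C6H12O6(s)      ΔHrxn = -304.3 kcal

eq. 1 × 2: (2)·(-349.0) = -698.0 kcal
eq. 2 reversed and × 2: (-2)·(-304.3) = +608.6 kcal
Since enthalpy is a state function, ΔHrxn = (2)·(-349.0) + (-2)·(-304.3) = -89.4 kcal

ΔHrxn = -89.4 kcal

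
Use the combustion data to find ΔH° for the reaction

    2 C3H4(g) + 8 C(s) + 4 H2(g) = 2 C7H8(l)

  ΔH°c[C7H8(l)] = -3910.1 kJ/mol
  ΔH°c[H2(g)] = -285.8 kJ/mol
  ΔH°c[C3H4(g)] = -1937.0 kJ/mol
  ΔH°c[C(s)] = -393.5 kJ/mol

ΔH° = -345.0 kJ/mol

With combustion enthalpies, reactants minus products:
= [2·(-1937.0) + 8·(-393.5) + 4·(-285.8)] − [2·(-3910.1)]
= -345.0 kJ/mol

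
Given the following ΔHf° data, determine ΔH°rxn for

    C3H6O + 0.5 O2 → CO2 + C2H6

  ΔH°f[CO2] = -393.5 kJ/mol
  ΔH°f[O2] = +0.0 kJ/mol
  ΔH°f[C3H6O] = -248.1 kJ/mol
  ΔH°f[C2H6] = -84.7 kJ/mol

Products: 1·(-393.5) + 1·(-84.7) = -478.2
Reactants: 1·(-248.1) + 1/2·(+0.0) = -248.1
ΔH°rxn = (-478.2) − (-248.1) = -230.1 kJ/mol

ΔH°rxn = -230.1 kJ/mol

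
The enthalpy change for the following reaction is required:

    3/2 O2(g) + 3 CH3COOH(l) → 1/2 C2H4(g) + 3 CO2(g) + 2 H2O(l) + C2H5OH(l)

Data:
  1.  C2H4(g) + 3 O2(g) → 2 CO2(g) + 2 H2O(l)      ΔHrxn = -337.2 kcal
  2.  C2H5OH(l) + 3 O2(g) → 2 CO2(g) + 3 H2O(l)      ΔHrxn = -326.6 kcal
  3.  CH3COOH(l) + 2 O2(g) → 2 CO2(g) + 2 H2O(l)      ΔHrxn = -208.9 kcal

eq. 1 reversed and × 1/2 (C2H4(g) must end up as a product; ×1/2 to match 1/2 C2H4(g) in the target): (-1/2)·(-337.2) = +168.6 kcal
eq. 2 reversed (reverse to put C2H5OH(l) on the product side): +326.6 kcal
eq. 3 × 3 (scale by 3 for the 3 CH3COOH(l)): (3)·(-208.9) = -626.7 kcal
Summing the manipulated equations, ΔHrxn = (+168.6) + (+326.6) + (-626.7) = -131.5 kcal

ΔHrxn = -131.5 kcal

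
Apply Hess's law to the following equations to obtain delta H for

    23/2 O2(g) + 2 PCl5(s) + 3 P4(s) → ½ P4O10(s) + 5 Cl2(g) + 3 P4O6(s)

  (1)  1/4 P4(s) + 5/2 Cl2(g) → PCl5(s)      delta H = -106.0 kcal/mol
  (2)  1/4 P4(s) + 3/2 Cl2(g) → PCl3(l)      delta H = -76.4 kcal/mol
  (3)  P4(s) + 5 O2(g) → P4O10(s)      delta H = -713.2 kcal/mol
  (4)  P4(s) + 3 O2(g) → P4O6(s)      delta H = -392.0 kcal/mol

delta H = -1320.6 kcal/mol

(1) reversed and × 2 (PCl5(s) must end up as a reactant; scale by 2 for the 2 PCl5(s)): (-2)·(-106.0) = +212.0 kcal/mol
(2): not needed (PCl3(l) appears nowhere else).
(3) × 1/2 (×1/2 to match 1/2 P4O10(s) in the target): (1/2)·(-713.2) = -356.6 kcal/mol
(4) × 3 (scale by 3 for the 3 P4O6(s)): (3)·(-392.0) = -1176.0 kcal/mol
Summing the manipulated equations, delta H = (+212.0) + (-356.6) + (-1176.0) = -1320.6 kcal/mol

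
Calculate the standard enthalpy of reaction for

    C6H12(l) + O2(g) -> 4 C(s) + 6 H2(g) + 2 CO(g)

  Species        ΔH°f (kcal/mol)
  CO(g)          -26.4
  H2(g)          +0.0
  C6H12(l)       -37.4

ΔH°rxn = -15.4 kcal/mol

Products: 4·(+0.0) + 6·(+0.0) + 2·(-26.4) = -52.8
Reactants: 1·(-37.4) + 1·(+0.0) = -37.4
ΔH°rxn = (-52.8) − (-37.4) = -15.4 kcal/mol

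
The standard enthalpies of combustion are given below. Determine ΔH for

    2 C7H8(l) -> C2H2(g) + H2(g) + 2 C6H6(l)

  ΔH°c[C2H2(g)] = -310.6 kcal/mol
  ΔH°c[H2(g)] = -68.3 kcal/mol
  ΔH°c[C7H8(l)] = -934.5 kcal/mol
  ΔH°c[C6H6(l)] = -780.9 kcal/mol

Using ΔH = Σ nΔHc°(reactants) − Σ nΔHc°(products):
= [2·(-934.5)] − [1·(-310.6) + 1·(-68.3) + 2·(-780.9)]
= 71.7 kcal/mol

ΔH = 71.7 kcal/mol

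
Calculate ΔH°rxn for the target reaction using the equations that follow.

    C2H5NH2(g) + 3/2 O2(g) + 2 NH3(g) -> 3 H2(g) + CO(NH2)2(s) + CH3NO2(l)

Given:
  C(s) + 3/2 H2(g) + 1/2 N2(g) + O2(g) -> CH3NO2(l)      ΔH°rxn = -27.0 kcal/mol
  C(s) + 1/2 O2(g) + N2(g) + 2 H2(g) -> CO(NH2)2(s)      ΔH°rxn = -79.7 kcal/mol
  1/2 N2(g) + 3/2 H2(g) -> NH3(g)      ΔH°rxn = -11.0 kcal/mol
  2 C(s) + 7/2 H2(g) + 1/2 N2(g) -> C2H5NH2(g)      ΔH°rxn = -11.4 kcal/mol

ΔH°rxn = -73.3 kcal/mol

equation 1 as written: -27.0 kcal/mol
equation 2 as written: -79.7 kcal/mol
equation 3 reversed and × 2: (-2)·(-11.0) = +22.0 kcal/mol
equation 4 reversed: +11.4 kcal/mol
By Hess's law, ΔH°rxn = (1)·(-27.0) + (1)·(-79.7) + (-2)·(-11.0) + (-1)·(-11.4) = -73.3 kcal/mol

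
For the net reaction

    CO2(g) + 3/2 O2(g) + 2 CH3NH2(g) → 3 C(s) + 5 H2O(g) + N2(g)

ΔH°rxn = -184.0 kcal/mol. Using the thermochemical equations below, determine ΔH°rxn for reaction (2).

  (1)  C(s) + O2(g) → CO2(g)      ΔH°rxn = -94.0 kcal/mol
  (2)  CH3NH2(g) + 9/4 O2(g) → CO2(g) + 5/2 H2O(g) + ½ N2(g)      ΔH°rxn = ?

ΔH°rxn = -233.0 kcal/mol

(1) reversed and × 3: (-3)·(-94.0) = +282.0 kcal/mol
(2) × 2: contributes 2·x
-184.0 = (+282.0) + 2·x
x = (-184.0 − (+282.0)) / (2) = -233.0 kcal/mol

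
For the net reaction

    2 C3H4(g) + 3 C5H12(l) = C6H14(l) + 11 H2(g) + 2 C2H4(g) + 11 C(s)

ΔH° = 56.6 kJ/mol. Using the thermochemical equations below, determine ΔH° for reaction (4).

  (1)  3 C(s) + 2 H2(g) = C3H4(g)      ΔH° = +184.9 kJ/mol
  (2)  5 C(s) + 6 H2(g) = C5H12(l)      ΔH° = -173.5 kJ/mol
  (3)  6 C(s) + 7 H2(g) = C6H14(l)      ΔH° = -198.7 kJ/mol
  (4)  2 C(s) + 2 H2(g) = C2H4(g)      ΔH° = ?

ΔH° = 52.3 kJ/mol

(1) reversed and × 2 (C3H4(g) must end up as a reactant; ×2 to match 2 C3H4(g) in the target): (-2)·(+184.9) = -369.8 kJ/mol
(2) reversed and × 3 (C5H12(l) must end up as a reactant; ×3 to match 3 C5H12(l) in the target): (-3)·(-173.5) = +520.5 kJ/mol
(3) as written (C6H14(l) already on the product side): -198.7 kJ/mol
(4) × 2 (×2 to match 2 C2H4(g) in the target): contributes 2·x
+56.6 = (-369.8) + (+520.5) + (-198.7) + 2·x
x = (+56.6 − (-48.0)) / (2) = 52.3 kJ/mol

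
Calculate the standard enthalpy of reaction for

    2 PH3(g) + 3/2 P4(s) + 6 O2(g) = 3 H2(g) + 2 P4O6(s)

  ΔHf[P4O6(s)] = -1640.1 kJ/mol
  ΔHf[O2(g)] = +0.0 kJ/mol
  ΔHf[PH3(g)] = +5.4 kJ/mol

ΔH°rxn = -3291.0 kJ/mol

Products: 3·(+0.0) + 2·(-1640.1) = -3280.2
Reactants: 2·(+5.4) + 3/2·(+0.0) + 6·(+0.0) = +10.8
ΔH°rxn = (-3280.2) − (+10.8) = -3291.0 kJ/mol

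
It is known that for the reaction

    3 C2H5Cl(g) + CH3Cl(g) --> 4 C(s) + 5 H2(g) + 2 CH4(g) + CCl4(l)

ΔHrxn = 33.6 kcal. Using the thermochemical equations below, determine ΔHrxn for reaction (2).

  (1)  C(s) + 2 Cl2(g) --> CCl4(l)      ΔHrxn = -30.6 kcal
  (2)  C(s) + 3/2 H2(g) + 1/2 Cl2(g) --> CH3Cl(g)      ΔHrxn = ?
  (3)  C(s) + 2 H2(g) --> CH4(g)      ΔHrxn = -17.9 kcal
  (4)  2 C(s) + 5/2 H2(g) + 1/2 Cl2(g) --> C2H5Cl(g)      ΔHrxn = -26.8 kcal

ΔHrxn = -19.6 kcal

(1) as written (CCl4(l) already on the product side): -30.6 kcal
(2) reversed (CH3Cl(g) must end up as a reactant): contributes −x
(3) × 2 (scale by 2 for the 2 CH4(g)): (2)·(-17.9) = -35.8 kcal
(4) reversed and × 3 (reverse to put C2H5Cl(g) on the reactant side; ×3 to match 3 C2H5Cl(g) in the target): (-3)·(-26.8) = +80.4 kcal
+33.6 = (-30.6) + (-35.8) + (+80.4) − x
x = (+33.6 − (+14.0)) / (-1) = -19.6 kcal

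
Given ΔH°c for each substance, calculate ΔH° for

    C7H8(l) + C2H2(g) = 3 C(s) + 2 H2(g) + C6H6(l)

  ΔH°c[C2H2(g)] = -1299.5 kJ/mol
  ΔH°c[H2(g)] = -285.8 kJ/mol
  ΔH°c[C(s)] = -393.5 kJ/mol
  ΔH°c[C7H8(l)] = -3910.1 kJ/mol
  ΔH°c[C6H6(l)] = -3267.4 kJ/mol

With combustion enthalpies, reactants minus products:
= [1·(-3910.1) + 1·(-1299.5)] − [3·(-393.5) + 2·(-285.8) + 1·(-3267.4)]
= -190.1 kJ/mol

ΔH° = -190.1 kJ/mol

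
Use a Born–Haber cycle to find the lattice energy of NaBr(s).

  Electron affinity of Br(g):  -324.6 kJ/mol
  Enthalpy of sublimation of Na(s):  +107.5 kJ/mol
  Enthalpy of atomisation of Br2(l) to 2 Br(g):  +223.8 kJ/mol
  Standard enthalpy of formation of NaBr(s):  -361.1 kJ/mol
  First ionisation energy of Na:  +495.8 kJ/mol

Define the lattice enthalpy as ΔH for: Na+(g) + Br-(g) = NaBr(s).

U = -751.7 kJ/mol

ΔHf° = 1·ΔHsub + 1·(ΣIE) + 1/2·D(Br2) + 1·EA + U
-361.1 = 1·(+107.5) + 1·(+495.8) + 1/2·(+223.8) + 1·(-324.6) + U
U = -361.1 − (+390.6) = -751.7 kJ/mol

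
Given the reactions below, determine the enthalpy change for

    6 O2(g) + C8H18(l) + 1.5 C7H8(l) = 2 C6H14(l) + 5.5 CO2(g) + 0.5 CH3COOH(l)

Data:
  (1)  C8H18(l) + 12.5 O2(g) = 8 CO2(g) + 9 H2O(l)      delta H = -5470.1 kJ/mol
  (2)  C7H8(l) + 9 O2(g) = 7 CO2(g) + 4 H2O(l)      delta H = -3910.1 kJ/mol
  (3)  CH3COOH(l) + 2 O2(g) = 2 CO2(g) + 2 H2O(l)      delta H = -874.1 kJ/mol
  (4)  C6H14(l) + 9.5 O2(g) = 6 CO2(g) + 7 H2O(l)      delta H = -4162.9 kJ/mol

(1) as written (C8H18(l) already on the reactant side): -5470.1 kJ/mol
(2) × 3/2 (scale by 3/2 for the 3/2 C7H8(l)): (3/2)·(-3910.1) = -5865.15 kJ/mol
(3) reversed and × 1/2 (reverse to put CH3COOH(l) on the product side; ×1/2 to match 1/2 CH3COOH(l) in the target): (-1/2)·(-874.1) = +437.05 kJ/mol
(4) reversed and × 2 (reverse to put C6H14(l) on the product side; ×2 to match 2 C6H14(l) in the target): (-2)·(-4162.9) = +8325.8 kJ/mol
delta H = (1)·(-5470.1) + (3/2)·(-3910.1) + (-1/2)·(-874.1) + (-2)·(-4162.9) = -2572.4 kJ/mol

delta H = -2572.4 kJ/mol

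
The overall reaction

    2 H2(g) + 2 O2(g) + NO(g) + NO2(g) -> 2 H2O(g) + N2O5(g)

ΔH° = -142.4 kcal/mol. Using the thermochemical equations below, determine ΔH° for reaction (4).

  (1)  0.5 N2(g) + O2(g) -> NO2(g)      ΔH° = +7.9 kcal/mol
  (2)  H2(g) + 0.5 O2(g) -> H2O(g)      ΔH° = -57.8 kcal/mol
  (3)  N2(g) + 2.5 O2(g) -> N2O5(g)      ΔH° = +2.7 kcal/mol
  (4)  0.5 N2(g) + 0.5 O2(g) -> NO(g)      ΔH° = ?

(1) reversed (NO2(g) must end up as a reactant): -7.9 kcal/mol
(2) × 2 (scale by 2 for the 2 H2O(g)): (2)·(-57.8) = -115.6 kcal/mol
(3) as written (N2O5(g) already on the product side): +2.7 kcal/mol
(4) reversed (NO(g) must end up as a reactant): contributes −x
-142.4 = (-7.9) + (-115.6) + (+2.7) − x
x = (-142.4 − (-120.8)) / (-1) = 21.6 kcal/mol

ΔH° = 21.6 kcal/mol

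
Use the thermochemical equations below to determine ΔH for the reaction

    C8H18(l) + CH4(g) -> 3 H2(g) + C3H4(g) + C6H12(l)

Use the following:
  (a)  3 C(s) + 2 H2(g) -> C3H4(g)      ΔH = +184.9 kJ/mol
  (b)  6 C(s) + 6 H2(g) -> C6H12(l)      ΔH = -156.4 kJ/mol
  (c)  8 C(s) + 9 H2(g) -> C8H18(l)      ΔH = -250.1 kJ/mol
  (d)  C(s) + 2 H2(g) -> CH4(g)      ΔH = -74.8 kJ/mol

(a) as written: +184.9 kJ/mol
(b) as written: -156.4 kJ/mol
(c) reversed: +250.1 kJ/mol
(d) reversed: +74.8 kJ/mol
Summing the manipulated equations, ΔH = (1)·(+184.9) + (1)·(-156.4) + (-1)·(-250.1) + (-1)·(-74.8) = 353.4 kJ/mol

ΔH = 353.4 kJ/mol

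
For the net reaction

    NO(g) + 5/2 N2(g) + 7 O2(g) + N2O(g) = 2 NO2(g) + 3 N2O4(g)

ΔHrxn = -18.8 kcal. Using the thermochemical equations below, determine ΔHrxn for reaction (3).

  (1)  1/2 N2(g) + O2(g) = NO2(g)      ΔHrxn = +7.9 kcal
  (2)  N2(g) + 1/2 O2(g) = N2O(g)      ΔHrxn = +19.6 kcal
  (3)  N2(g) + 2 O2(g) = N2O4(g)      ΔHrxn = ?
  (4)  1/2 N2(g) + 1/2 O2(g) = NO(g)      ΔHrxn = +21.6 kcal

ΔHrxn = 2.2 kcal

(1) × 2: (2)·(+7.9) = +15.8 kcal
(2) reversed: -19.6 kcal
(3) × 3: contributes 3·x
(4) reversed: -21.6 kcal
-18.8 = (+15.8) + (-19.6) + (-21.6) + 3·x
x = (-18.8 − (-25.4)) / (3) = 2.2 kcal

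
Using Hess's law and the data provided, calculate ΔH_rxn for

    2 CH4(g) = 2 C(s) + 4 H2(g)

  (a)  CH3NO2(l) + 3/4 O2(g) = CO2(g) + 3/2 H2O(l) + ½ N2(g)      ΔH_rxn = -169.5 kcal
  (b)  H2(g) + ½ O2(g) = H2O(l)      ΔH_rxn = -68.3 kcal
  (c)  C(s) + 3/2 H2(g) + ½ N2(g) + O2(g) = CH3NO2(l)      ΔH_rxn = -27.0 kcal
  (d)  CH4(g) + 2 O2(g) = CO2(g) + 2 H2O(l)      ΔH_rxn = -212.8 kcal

(a) reversed and × 2: (-2)·(-169.5) = +339.0 kcal
(b) reversed: +68.3 kcal
(c) reversed and × 2: (-2)·(-27.0) = +54.0 kcal
(d) × 2: (2)·(-212.8) = -425.6 kcal
ΔH_rxn = (+339.0) + (+68.3) + (+54.0) + (-425.6) = 35.7 kcal

ΔH_rxn = 35.7 kcal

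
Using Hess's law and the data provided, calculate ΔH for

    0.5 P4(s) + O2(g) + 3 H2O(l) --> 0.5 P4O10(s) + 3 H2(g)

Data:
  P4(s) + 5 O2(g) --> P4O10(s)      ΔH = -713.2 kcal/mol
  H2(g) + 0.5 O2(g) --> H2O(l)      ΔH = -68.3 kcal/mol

ΔH = -151.7 kcal/mol

equation 1 × 1/2 (×1/2 to match 1/2 P4O10(s) in the target): (1/2)·(-713.2) = -356.6 kcal/mol
equation 2 reversed and × 3 (reverse to put H2O(l) on the reactant side; scale by 3 for the 3 H2O(l)): (-3)·(-68.3) = +204.9 kcal/mol
Since enthalpy is a state function, ΔH = (-356.6) + (+204.9) = -151.7 kcal/mol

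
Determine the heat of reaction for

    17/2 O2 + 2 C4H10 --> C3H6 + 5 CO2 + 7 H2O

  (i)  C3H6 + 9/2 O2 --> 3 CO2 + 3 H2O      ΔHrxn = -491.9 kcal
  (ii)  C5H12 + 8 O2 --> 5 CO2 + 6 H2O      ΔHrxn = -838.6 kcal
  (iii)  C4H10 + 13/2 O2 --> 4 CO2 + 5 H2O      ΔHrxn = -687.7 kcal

ΔHrxn = -883.5 kcal

(i) reversed (reverse to put C3H6 on the product side): +491.9 kcal
(ii): not needed (C5H12 appears nowhere else).
(iii) × 2 (scale by 2 for the 2 C4H10): (2)·(-687.7) = -1375.4 kcal
ΔHrxn = (+491.9) + (-1375.4) = -883.5 kcal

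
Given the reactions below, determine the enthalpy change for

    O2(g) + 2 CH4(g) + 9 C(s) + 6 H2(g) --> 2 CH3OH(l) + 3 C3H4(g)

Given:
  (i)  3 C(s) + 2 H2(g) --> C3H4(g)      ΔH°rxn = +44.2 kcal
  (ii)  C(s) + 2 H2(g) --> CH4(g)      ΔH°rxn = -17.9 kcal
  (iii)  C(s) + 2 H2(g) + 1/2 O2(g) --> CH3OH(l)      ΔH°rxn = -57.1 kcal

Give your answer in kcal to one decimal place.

ΔH°rxn = 54.2 kcal

(i) × 3: (3)·(+44.2) = +132.6 kcal
(ii) reversed and × 2: (-2)·(-17.9) = +35.8 kcal
(iii) × 2: (2)·(-57.1) = -114.2 kcal
ΔH°rxn = (3)·(+44.2) + (-2)·(-17.9) + (2)·(-57.1) = 54.2 kcal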